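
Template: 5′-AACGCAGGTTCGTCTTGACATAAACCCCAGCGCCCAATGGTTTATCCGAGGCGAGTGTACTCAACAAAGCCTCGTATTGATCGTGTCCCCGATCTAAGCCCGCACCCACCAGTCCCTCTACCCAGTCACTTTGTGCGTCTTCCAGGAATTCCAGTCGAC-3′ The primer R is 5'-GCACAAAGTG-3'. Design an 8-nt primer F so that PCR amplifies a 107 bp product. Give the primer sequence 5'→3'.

The reverse primer's reverse complement CACTTTGTGC matches the template at positions 127–136, so the product ends at position 136.
A 107 bp product then starts at position 136 − 107 + 1 = 30.
The forward primer is identical to the top strand there: GCGCCCAA.

5'-GCGCCCAA-3'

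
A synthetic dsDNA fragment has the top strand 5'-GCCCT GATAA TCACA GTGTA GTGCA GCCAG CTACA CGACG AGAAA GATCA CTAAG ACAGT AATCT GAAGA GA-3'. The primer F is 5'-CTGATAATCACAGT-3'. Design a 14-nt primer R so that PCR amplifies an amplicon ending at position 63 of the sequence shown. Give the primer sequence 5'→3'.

5'-ATTACTGTCTTAGT-3'

The forward primer binds at positions 4–17; the product's 3' end on the top strand is position 63.
The reverse primer anneals to the top strand over positions 50–63, i.e. to ACTAAGACAGTAAT.
Its sequence written 5'→3' is the reverse complement: ATTACTGTCTTAGT.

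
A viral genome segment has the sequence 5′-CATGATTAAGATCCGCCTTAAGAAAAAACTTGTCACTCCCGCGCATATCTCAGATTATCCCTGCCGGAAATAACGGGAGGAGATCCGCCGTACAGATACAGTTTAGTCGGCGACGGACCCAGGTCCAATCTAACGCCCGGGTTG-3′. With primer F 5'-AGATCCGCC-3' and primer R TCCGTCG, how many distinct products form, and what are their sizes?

The forward primer AGATCCGCC matches the top strand at positions 9–17, 81–89.
The reverse primer's reverse complement is CGACGGA, matching at positions 111–117.
Each forward site pairs with the reverse site to give a product ending at position 117: sizes 109, 37 bp.

Two products: 109 bp, 37 bp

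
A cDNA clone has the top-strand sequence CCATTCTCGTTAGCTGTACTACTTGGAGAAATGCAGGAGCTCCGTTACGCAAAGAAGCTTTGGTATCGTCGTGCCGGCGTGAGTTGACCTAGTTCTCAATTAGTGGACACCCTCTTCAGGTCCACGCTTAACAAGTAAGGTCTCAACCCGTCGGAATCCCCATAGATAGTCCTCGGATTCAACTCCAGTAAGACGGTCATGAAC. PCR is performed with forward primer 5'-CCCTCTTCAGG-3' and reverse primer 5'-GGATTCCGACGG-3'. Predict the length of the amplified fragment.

The forward primer matches the template at positions 110–120.
The reverse primer's reverse complement is CCGTCGGAATCC, which matches the template at positions 148–159.
The product runs from position 110 to position 159, so its length is 159 − 110 + 1 = 50 bp.

50 bp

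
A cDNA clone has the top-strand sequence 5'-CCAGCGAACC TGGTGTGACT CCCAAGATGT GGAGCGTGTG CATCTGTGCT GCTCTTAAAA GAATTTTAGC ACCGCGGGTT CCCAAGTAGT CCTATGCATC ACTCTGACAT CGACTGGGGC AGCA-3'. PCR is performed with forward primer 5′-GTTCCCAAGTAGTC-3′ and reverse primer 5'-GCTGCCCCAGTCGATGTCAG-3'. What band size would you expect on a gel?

Forward primer GTTCCCAAGTAGTC is found on the top strand at positions 78–91.
Taking the reverse complement of GCTGCCCCAGTCGATGTCAG gives CTGACATCGACTGGGGCAGC, found at positions 104–123 on the template; the primer anneals here to the top strand with its 3' end pointing upstream.
The product runs from position 78 to position 123, so its length is 123 − 78 + 1 = 46 bp.

46 bp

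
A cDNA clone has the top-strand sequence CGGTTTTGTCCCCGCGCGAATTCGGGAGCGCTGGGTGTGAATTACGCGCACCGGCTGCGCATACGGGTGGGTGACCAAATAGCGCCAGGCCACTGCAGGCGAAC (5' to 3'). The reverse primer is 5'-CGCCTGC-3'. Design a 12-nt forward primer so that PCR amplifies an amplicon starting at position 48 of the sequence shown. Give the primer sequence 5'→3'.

The reverse primer's reverse complement GCAGGCG matches the template at positions 95–101; the product starts at position 48.
The forward primer is identical to the top strand over positions 48–59: GCACCGGCTGCG.

5'-GCACCGGCTGCG-3'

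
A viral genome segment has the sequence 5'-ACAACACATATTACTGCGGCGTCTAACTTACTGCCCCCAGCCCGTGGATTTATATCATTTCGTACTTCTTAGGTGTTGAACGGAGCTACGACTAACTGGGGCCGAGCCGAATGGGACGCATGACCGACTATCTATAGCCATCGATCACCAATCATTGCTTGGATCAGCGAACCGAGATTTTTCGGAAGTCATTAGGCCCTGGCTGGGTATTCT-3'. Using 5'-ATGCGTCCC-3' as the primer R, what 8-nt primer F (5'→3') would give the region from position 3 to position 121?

5'-AACACATA-3'

The reverse primer's reverse complement GGGACGCAT matches the template at positions 113–121; the product starts at position 3.
The forward primer is identical to the top strand over positions 3–10: AACACATA.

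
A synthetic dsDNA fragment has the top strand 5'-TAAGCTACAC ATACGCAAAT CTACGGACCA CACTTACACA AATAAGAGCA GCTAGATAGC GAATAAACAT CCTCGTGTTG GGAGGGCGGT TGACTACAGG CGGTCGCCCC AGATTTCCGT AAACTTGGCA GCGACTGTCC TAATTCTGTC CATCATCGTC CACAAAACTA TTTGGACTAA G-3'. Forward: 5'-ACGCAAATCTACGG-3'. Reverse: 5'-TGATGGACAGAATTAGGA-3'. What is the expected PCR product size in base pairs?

143 bp

Scanning the template, ACGCAAATCTACGG occurs at positions 13–26; this primer anneals to the bottom strand there with its 3' end pointing downstream.
The reverse primer's reverse complement is TCCTAATTCTGTCCATCA, which matches the template at positions 138–155.
Amplicon spans positions 13–155: 143 bp.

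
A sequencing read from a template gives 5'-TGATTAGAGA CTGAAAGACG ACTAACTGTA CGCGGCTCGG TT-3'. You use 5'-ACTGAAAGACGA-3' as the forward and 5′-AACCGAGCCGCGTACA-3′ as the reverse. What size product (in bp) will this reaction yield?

Forward primer ACTGAAAGACGA is found on the top strand at positions 10–21.
The reverse primer's reverse complement is TGTACGCGGCTCGGTT, which matches the template at positions 27–42.
Product length = (reverse-primer end) − (forward-primer start) + 1 = 42 − 10 + 1 = 33 bp.

33 bp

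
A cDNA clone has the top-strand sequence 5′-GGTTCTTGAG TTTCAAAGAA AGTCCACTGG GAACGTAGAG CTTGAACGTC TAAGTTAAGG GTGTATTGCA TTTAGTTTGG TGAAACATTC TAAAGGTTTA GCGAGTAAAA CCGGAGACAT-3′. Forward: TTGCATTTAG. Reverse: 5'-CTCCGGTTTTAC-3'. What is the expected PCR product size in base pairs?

51 bp

Scanning the template, TTGCATTTAG occurs at positions 66–75; this primer anneals to the bottom strand there with its 3' end pointing downstream.
The reverse primer's reverse complement is GTAAAACCGGAG, which matches the template at positions 105–116.
The product runs from position 66 to position 116, so its length is 116 − 66 + 1 = 51 bp.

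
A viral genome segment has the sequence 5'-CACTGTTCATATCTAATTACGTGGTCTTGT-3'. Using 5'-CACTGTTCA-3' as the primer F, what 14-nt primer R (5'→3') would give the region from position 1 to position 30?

5'-ACAAGACCACGTAA-3'

The product's 3' end on the top strand is position 30.
The reverse primer anneals to the top strand over positions 17–30, i.e. to TTACGTGGTCTTGT.
Its sequence written 5'→3' is the reverse complement: ACAAGACCACGTAA.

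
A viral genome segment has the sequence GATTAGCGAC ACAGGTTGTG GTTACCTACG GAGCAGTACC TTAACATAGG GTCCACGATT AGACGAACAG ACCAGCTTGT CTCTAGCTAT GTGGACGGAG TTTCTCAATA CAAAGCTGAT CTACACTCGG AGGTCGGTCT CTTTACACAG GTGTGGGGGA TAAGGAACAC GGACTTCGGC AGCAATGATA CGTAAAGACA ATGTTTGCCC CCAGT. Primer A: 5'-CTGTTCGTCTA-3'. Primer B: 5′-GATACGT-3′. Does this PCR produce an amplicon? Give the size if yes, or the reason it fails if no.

No product — the primers' 3' ends point away from each other.

Primer A (CTGTTCGTCTA) has reverse complement TAGACGAACAG, which matches the top strand at positions 60–70; primer A anneals to the top strand there with its 3' end pointing upstream toward position 60.
Primer B (GATACGT) matches the top strand directly at positions 187–193; it anneals to the bottom strand with its 3' end pointing downstream toward position 193.
The 3' ends diverge (primer A extends toward position 1, primer B toward position 215), so the primers never converge on a shared product.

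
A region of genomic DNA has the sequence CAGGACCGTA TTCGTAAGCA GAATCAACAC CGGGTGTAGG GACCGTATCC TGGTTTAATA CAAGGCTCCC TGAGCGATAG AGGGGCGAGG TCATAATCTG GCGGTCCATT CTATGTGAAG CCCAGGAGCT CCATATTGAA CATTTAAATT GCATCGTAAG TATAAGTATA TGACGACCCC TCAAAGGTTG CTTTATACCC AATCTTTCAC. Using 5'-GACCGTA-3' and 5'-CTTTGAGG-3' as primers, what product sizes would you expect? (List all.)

183 bp, 146 bp

The forward primer GACCGTA matches the top strand at positions 4–10, 41–47.
The reverse primer's reverse complement is CCTCAAAG, matching at positions 179–186.
Each forward site pairs with the reverse site to give a product ending at position 186: sizes 183, 146 bp.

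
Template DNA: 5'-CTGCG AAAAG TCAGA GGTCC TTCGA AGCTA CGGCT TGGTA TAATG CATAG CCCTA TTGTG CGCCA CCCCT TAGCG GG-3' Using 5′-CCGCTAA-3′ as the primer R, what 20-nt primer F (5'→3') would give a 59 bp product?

The reverse primer's reverse complement TTAGCGG matches the template at positions 70–76, so the product ends at position 76.
A 59 bp product then starts at position 76 − 59 + 1 = 18.
The forward primer is identical to the top strand there: TCCTTCGAAGCTACGGCTTG.

5'-TCCTTCGAAGCTACGGCTTG-3'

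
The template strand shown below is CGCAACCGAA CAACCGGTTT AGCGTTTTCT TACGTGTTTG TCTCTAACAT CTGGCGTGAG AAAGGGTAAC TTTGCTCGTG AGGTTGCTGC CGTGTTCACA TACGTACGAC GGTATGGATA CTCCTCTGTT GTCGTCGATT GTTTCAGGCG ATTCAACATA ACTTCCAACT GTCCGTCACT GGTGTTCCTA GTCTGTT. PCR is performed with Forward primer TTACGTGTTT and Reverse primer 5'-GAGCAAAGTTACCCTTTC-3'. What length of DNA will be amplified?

Scanning the template, TTACGTGTTT occurs at positions 30–39; this primer anneals to the bottom strand there with its 3' end pointing downstream.
Reverse complement of the reverse primer: GAAAGGGTAACTTTGCTC. This occurs on the top strand at positions 60–77.
Amplicon spans positions 30–77: 48 bp.

48 bp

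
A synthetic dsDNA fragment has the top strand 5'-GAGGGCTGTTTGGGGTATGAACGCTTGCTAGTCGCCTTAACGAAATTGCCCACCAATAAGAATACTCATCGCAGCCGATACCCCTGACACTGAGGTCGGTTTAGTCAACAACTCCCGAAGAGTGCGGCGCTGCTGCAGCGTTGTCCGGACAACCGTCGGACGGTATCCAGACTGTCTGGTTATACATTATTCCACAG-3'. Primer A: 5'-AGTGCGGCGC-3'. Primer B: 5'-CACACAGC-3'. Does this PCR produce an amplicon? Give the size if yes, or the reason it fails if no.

No product — primer B has no binding site in the template.

Primer B (CACACAGC) does not match the top strand, and its reverse complement GCTGTGTG does not match either.
With no annealing site for primer B, no amplification occurs.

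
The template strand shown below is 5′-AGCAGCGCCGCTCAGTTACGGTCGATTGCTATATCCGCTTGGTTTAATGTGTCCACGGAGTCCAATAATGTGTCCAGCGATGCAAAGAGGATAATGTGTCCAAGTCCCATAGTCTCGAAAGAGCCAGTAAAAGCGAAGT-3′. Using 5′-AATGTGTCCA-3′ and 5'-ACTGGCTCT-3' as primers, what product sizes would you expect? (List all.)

The forward primer AATGTGTCCA matches the top strand at positions 46–55, 67–76, 93–102.
The reverse primer's reverse complement is AGAGCCAGT, matching at positions 120–128.
Each forward site pairs with the reverse site to give a product ending at position 128: sizes 83, 62, 36 bp.

83 bp, 62 bp, 36 bp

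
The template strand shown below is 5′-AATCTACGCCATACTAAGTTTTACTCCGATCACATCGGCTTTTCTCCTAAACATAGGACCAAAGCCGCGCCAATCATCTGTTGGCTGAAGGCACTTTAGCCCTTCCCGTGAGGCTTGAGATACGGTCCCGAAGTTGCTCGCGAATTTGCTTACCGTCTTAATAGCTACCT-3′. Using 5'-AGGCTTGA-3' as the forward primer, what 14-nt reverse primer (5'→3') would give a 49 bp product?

The forward primer binds at positions 111–118, so a 49 bp product ends at position 111 + 49 − 1 = 159.
The reverse primer anneals to the top strand over positions 146–159, i.e. to TTGCTTACCGTCTT.
Its sequence written 5'→3' is the reverse complement: AAGACGGTAAGCAA.

5'-AAGACGGTAAGCAA-3'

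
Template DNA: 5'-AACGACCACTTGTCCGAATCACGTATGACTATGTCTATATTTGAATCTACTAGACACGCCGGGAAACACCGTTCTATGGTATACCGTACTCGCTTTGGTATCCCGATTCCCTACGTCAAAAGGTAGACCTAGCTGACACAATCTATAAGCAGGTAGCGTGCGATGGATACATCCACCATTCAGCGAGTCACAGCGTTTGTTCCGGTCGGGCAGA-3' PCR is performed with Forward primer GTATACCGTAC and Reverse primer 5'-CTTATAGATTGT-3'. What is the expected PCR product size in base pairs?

71 bp

The forward primer matches the template at positions 79–89.
Reverse complement of the reverse primer: ACAATCTATAAG. This occurs on the top strand at positions 138–149.
The product runs from position 79 to position 149, so its length is 149 − 79 + 1 = 71 bp.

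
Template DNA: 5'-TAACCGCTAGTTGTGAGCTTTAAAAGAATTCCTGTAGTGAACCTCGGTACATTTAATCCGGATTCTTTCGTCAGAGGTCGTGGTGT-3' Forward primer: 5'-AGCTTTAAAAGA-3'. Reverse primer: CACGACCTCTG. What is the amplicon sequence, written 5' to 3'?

5'-AGCTTTAAAAGAATTCCTGTAGTGAACCTCGGTACATTTAATCCGGATTCTTTCGTCAGAGGTCGTG-3'

The forward primer matches the template at positions 16–27.
Taking the reverse complement of CACGACCTCTG gives CAGAGGTCGTG, found at positions 72–82 on the template; the primer anneals here to the top strand with its 3' end pointing upstream.
The product is the template from position 16 through 82 (67 bp).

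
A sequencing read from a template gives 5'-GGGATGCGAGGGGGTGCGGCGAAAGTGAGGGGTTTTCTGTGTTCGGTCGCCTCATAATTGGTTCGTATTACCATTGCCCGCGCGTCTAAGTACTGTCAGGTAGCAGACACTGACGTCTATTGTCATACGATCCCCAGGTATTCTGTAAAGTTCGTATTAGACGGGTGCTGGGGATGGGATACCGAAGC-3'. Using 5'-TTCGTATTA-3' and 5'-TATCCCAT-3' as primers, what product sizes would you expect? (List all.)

The forward primer TTCGTATTA matches the top strand at positions 62–70, 151–159.
The reverse primer's reverse complement is ATGGGATA, matching at positions 174–181.
Each forward site pairs with the reverse site to give a product ending at position 181: sizes 120, 31 bp.

120 bp, 31 bp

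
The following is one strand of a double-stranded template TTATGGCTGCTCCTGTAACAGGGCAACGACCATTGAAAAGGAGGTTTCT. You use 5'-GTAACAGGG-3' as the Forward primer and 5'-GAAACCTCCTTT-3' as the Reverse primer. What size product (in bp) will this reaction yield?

Scanning the template, GTAACAGGG occurs at positions 15–23; this primer anneals to the bottom strand there with its 3' end pointing downstream.
Taking the reverse complement of GAAACCTCCTTT gives AAAGGAGGTTTC, found at positions 37–48 on the template; the primer anneals here to the top strand with its 3' end pointing upstream.
The product runs from position 15 to position 48, so its length is 48 − 15 + 1 = 34 bp.

34 bp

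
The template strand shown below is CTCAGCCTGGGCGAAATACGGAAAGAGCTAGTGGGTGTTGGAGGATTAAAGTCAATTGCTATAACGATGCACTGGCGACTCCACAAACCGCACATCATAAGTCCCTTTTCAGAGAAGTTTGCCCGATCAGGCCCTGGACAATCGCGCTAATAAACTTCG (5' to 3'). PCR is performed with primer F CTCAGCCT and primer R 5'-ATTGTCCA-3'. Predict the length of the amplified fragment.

The forward primer matches the template at positions 1–8.
The reverse primer's reverse complement is TGGACAAT, which matches the template at positions 135–142.
The product runs from position 1 to position 142, so its length is 142 − 1 + 1 = 142 bp.

142 bp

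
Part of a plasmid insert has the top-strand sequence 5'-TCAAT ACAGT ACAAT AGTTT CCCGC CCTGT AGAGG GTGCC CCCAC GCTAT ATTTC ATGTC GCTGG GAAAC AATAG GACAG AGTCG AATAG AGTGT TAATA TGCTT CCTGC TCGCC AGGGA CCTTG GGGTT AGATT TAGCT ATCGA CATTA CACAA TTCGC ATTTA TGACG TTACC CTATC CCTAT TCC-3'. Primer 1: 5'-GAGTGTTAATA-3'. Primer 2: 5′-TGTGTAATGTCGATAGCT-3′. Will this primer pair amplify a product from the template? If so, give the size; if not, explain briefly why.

Primer 1 (GAGTGTTAATA) matches the top strand at positions 90–100; it acts as a forward primer.
Primer 2's reverse complement is AGCTATCGACATTACACA, matching the top strand at positions 137–154; it acts as a reverse primer.
The 3' ends face each other across positions 90–154, giving a 65 bp product.

Yes — a 65 bp product.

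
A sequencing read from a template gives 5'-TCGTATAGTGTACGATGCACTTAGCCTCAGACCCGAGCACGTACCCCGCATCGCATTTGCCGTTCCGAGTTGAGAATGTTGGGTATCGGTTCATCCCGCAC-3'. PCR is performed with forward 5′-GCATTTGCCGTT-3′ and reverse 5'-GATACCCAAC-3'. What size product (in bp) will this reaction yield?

Forward primer GCATTTGCCGTT is found on the top strand at positions 53–64.
The reverse primer's reverse complement is GTTGGGTATC, which matches the template at positions 78–87.
Product length = (reverse-primer end) − (forward-primer start) + 1 = 87 − 53 + 1 = 35 bp.

35 bp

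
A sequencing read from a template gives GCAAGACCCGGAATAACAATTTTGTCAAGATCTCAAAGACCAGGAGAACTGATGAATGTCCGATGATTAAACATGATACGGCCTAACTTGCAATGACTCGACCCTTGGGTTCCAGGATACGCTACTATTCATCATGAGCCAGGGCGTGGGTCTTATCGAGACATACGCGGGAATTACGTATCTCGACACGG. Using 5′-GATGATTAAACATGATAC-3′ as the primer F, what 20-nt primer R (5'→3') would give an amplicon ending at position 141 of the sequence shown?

The forward primer binds at positions 62–79; the product's 3' end on the top strand is position 141.
The reverse primer anneals to the top strand over positions 122–141, i.e. to CTACTATTCATCATGAGCCA.
Its sequence written 5'→3' is the reverse complement: TGGCTCATGATGAATAGTAG.

5'-TGGCTCATGATGAATAGTAG-3'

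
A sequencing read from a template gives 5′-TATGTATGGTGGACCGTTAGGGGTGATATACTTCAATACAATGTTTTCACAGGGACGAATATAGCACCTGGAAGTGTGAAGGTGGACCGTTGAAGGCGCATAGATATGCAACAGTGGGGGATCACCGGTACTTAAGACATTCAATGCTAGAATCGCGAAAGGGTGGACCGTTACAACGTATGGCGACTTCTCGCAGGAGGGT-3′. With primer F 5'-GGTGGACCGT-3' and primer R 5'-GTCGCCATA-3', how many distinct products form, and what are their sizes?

The forward primer GGTGGACCGT matches the top strand at positions 8–17, 81–90, 162–171.
The reverse primer's reverse complement is TATGGCGAC, matching at positions 179–187.
Each forward site pairs with the reverse site to give a product ending at position 187: sizes 180, 107, 26 bp.

Three products: 180 bp, 107 bp, 26 bp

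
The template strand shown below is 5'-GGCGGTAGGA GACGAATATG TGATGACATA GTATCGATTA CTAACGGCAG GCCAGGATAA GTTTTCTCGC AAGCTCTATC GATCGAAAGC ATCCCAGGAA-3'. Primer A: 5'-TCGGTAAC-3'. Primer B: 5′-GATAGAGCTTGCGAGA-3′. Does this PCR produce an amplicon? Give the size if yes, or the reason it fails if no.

Primer A (TCGGTAAC) does not match the top strand, and its reverse complement GTTACCGA does not match either.
With no annealing site for primer A, no amplification occurs.

No product — primer A has no binding site in the template.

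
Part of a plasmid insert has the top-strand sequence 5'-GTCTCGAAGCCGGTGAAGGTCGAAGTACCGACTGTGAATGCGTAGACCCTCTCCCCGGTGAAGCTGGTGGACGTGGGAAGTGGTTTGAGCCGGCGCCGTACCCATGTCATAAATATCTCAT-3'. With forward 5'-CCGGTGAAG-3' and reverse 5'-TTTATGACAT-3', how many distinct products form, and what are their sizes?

The forward primer CCGGTGAAG matches the top strand at positions 10–18, 55–63.
The reverse primer's reverse complement is ATGTCATAAA, matching at positions 104–113.
Each forward site pairs with the reverse site to give a product ending at position 113: sizes 104, 59 bp.

Two products: 104 bp, 59 bp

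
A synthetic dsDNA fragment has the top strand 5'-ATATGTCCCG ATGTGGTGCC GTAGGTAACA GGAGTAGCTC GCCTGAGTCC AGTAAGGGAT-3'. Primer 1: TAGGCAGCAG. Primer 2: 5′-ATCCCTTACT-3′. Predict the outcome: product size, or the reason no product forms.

Primer 1 (TAGGCAGCAG) does not match the top strand, and its reverse complement CTGCTGCCTA does not match either.
With no annealing site for primer 1, no amplification occurs.

No product — primer 1 has no binding site in the template.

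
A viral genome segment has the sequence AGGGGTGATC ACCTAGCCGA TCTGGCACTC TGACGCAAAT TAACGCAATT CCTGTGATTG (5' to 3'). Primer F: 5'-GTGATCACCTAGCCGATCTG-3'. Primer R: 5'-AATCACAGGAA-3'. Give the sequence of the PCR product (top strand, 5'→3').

5'-GTGATCACCTAGCCGATCTGGCACTCTGACGCAAATTAACGCAATTCCTGTGATT-3'

Scanning the template, GTGATCACCTAGCCGATCTG occurs at positions 5–24; this primer anneals to the bottom strand there with its 3' end pointing downstream.
The reverse primer's reverse complement is TTCCTGTGATT, which matches the template at positions 49–59.
The product is the template from position 5 through 59 (55 bp).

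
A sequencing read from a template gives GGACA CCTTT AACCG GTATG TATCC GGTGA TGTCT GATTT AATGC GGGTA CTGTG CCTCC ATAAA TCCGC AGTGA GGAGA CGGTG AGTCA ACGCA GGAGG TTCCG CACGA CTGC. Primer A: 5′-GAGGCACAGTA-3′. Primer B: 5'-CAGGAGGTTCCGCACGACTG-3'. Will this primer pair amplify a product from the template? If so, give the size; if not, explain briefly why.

Primer A (GAGGCACAGTA) has reverse complement TACTGTGCCTC, which matches the top strand at positions 49–59; primer A anneals to the top strand there with its 3' end pointing upstream toward position 49.
Primer B (CAGGAGGTTCCGCACGACTG) matches the top strand directly at positions 94–113; it anneals to the bottom strand with its 3' end pointing downstream toward position 113.
The 3' ends diverge (primer A extends toward position 1, primer B toward position 114), so the primers never converge on a shared product.

No product — the primers' 3' ends point away from each other.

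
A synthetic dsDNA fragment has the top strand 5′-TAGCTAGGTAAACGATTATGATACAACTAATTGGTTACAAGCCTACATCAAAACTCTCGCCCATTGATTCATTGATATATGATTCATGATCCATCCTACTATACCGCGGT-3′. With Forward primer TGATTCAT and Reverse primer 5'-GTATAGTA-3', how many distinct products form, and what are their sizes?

Two products: 40 bp, 25 bp

The forward primer TGATTCAT matches the top strand at positions 65–72, 80–87.
The reverse primer's reverse complement is TACTATAC, matching at positions 97–104.
Each forward site pairs with the reverse site to give a product ending at position 104: sizes 40, 25 bp.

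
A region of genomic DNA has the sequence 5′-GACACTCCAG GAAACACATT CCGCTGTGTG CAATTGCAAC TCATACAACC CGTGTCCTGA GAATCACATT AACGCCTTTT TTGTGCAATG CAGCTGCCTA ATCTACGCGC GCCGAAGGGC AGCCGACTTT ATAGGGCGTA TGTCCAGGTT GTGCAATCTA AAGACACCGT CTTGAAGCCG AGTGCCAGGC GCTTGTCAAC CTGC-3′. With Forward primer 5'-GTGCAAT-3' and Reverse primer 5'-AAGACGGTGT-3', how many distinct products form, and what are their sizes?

Three products: 146 bp, 91 bp, 23 bp

The forward primer GTGCAAT matches the top strand at positions 28–34, 83–89, 151–157.
The reverse primer's reverse complement is ACACCGTCTT, matching at positions 164–173.
Each forward site pairs with the reverse site to give a product ending at position 173: sizes 146, 91, 23 bp.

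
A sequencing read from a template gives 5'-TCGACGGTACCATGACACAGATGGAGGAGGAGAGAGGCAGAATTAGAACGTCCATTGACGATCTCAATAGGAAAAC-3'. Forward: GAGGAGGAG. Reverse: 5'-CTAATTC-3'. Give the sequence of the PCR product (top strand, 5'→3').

Scanning the template, GAGGAGGAG occurs at positions 24–32; this primer anneals to the bottom strand there with its 3' end pointing downstream.
Reverse complement of the reverse primer: GAATTAG. This occurs on the top strand at positions 40–46.
The product is the template from position 24 through 46 (23 bp).

5'-GAGGAGGAGAGAGGCAGAATTAG-3'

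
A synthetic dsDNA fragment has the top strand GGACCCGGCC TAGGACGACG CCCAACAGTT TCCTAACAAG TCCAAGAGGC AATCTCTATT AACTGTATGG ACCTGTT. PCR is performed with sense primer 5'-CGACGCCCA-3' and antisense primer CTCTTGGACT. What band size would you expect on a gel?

The forward primer matches the template at positions 16–24.
Taking the reverse complement of CTCTTGGACT gives AGTCCAAGAG, found at positions 39–48 on the template; the primer anneals here to the top strand with its 3' end pointing upstream.
Product length = (reverse-primer end) − (forward-primer start) + 1 = 48 − 16 + 1 = 33 bp.

33 bp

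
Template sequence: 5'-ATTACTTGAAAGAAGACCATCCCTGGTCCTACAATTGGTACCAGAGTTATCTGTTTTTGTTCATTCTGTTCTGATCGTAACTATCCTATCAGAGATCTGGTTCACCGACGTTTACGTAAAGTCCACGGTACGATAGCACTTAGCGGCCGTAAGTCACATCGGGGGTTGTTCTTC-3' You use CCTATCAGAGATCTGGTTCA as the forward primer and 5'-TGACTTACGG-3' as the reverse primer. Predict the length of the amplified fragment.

72 bp

Forward primer CCTATCAGAGATCTGGTTCA is found on the top strand at positions 85–104.
Reverse complement of the reverse primer: CCGTAAGTCA. This occurs on the top strand at positions 147–156.
Product length = (reverse-primer end) − (forward-primer start) + 1 = 156 − 85 + 1 = 72 bp.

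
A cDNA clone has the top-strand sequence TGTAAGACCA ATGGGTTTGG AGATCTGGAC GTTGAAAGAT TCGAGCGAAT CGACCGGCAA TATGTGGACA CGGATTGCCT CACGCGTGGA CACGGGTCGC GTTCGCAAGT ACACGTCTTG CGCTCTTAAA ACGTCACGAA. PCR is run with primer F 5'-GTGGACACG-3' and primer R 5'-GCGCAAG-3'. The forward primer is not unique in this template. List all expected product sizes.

The forward primer GTGGACACG matches the top strand at positions 64–72, 86–94.
The reverse primer's reverse complement is CTTGCGC, matching at positions 117–123.
Each forward site pairs with the reverse site to give a product ending at position 123: sizes 60, 38 bp.

60 bp, 38 bp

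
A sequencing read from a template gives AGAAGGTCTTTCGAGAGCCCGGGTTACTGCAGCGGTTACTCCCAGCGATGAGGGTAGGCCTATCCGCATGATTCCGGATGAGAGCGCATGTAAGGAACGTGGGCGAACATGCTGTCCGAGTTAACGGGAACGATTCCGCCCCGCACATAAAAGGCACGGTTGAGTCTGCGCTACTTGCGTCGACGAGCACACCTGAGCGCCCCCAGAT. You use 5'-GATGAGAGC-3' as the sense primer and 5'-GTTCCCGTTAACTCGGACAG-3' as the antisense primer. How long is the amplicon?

Forward primer GATGAGAGC is found on the top strand at positions 77–85.
Taking the reverse complement of GTTCCCGTTAACTCGGACAG gives CTGTCCGAGTTAACGGGAAC, found at positions 112–131 on the template; the primer anneals here to the top strand with its 3' end pointing upstream.
Product length = (reverse-primer end) − (forward-primer start) + 1 = 131 − 77 + 1 = 55 bp.

55 bp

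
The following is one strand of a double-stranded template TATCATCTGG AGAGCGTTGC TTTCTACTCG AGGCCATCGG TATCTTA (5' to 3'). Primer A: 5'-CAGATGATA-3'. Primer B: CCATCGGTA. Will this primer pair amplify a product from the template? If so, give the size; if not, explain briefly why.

Primer A (CAGATGATA) has reverse complement TATCATCTG, which matches the top strand at positions 1–9; primer A anneals to the top strand there with its 3' end pointing upstream toward position 1.
Primer B (CCATCGGTA) matches the top strand directly at positions 34–42; it anneals to the bottom strand with its 3' end pointing downstream toward position 42.
The 3' ends diverge (primer A extends toward position 1, primer B toward position 47), so the primers never converge on a shared product.

No product — the primers' 3' ends point away from each other.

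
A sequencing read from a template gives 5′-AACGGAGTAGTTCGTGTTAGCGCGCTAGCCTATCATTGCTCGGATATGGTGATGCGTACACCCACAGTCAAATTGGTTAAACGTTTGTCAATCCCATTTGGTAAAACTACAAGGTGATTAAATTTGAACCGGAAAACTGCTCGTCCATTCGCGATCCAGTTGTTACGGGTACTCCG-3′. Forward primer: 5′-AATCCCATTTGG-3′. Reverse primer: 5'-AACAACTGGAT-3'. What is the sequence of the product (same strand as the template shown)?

5'-AATCCCATTTGGTAAAACTACAAGGTGATTAAATTTGAACCGGAAAACTGCTCGTCCATTCGCGATCCAGTTGTT-3'

Scanning the template, AATCCCATTTGG occurs at positions 90–101; this primer anneals to the bottom strand there with its 3' end pointing downstream.
The reverse primer's reverse complement is ATCCAGTTGTT, which matches the template at positions 154–164.
The product is the template from position 90 through 164 (75 bp).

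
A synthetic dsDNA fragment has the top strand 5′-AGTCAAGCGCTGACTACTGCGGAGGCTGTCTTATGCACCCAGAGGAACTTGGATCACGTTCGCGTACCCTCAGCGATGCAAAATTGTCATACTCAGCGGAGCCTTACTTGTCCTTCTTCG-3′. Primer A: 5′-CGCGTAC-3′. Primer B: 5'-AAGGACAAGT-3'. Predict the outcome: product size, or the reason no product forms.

Yes — a 55 bp product.

Primer A (CGCGTAC) matches the top strand at positions 61–67; it acts as a forward primer.
Primer B's reverse complement is ACTTGTCCTT, matching the top strand at positions 106–115; it acts as a reverse primer.
The 3' ends face each other across positions 61–115, giving a 55 bp product.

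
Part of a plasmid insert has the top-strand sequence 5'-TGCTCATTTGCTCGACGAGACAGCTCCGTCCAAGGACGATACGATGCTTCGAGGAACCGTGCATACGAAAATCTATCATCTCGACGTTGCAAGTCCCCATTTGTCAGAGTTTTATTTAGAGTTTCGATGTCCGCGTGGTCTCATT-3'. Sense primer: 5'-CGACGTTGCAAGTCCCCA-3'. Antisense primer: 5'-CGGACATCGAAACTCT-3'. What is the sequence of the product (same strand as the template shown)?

5'-CGACGTTGCAAGTCCCCATTTGTCAGAGTTTTATTTAGAGTTTCGATGTCCG-3'

The forward primer matches the template at positions 82–99.
Reverse complement of the reverse primer: AGAGTTTCGATGTCCG. This occurs on the top strand at positions 118–133.
The product is the template from position 82 through 133 (52 bp).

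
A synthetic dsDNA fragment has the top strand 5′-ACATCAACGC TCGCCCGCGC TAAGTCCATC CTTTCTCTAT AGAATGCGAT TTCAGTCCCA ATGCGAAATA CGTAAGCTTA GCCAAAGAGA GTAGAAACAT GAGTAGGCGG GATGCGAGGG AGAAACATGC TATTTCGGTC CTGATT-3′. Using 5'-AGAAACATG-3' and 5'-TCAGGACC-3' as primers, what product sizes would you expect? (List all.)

The forward primer AGAAACATG matches the top strand at positions 93–101, 121–129.
The reverse primer's reverse complement is GGTCCTGA, matching at positions 137–144.
Each forward site pairs with the reverse site to give a product ending at position 144: sizes 52, 24 bp.

52 bp, 24 bp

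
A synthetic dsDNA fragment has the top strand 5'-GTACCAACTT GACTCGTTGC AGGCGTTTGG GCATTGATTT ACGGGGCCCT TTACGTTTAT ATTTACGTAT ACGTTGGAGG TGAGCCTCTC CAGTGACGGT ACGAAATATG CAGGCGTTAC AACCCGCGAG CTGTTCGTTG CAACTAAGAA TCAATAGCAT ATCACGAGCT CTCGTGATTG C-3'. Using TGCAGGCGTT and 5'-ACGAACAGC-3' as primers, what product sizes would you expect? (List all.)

The forward primer TGCAGGCGTT matches the top strand at positions 18–27, 109–118.
The reverse primer's reverse complement is GCTGTTCGT, matching at positions 130–138.
Each forward site pairs with the reverse site to give a product ending at position 138: sizes 121, 30 bp.

121 bp, 30 bp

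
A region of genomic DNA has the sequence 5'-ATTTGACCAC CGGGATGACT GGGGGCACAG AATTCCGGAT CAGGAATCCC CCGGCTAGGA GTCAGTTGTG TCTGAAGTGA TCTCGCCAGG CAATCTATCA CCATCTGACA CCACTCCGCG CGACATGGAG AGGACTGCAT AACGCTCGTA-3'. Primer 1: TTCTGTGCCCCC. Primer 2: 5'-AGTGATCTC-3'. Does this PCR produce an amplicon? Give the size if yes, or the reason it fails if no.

No product — the primers' 3' ends point away from each other.

Primer 1 (TTCTGTGCCCCC) has reverse complement GGGGGCACAGAA, which matches the top strand at positions 21–32; primer 1 anneals to the top strand there with its 3' end pointing upstream toward position 21.
Primer 2 (AGTGATCTC) matches the top strand directly at positions 76–84; it anneals to the bottom strand with its 3' end pointing downstream toward position 84.
The 3' ends diverge (primer 1 extends toward position 1, primer 2 toward position 150), so the primers never converge on a shared product.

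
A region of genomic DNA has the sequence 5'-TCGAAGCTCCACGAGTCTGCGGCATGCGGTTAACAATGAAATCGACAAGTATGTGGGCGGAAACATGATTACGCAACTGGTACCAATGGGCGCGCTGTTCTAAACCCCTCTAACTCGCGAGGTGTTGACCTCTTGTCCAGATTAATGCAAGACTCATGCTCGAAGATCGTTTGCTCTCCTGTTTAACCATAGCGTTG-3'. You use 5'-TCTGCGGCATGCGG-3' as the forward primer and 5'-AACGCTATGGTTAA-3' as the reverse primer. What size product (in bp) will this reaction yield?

The forward primer matches the template at positions 16–29.
Taking the reverse complement of AACGCTATGGTTAA gives TTAACCATAGCGTT, found at positions 183–196 on the template; the primer anneals here to the top strand with its 3' end pointing upstream.
Product length = (reverse-primer end) − (forward-primer start) + 1 = 196 − 16 + 1 = 181 bp.

181 bp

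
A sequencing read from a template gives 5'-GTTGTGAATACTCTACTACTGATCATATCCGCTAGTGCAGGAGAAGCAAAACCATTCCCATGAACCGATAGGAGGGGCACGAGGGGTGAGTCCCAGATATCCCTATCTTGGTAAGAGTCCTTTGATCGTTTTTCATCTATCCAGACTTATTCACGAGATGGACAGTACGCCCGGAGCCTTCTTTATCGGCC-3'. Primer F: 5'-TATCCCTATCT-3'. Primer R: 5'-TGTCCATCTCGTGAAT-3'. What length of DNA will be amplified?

67 bp

Scanning the template, TATCCCTATCT occurs at positions 98–108; this primer anneals to the bottom strand there with its 3' end pointing downstream.
The reverse primer's reverse complement is ATTCACGAGATGGACA, which matches the template at positions 149–164.
Product length = (reverse-primer end) − (forward-primer start) + 1 = 164 − 98 + 1 = 67 bp.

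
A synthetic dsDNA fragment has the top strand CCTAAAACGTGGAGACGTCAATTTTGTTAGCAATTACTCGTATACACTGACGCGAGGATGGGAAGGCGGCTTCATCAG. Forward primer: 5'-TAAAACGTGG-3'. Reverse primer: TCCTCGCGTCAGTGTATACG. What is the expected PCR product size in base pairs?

Forward primer TAAAACGTGG is found on the top strand at positions 3–12.
Taking the reverse complement of TCCTCGCGTCAGTGTATACG gives CGTATACACTGACGCGAGGA, found at positions 39–58 on the template; the primer anneals here to the top strand with its 3' end pointing upstream.
The product runs from position 3 to position 58, so its length is 58 − 3 + 1 = 56 bp.

56 bp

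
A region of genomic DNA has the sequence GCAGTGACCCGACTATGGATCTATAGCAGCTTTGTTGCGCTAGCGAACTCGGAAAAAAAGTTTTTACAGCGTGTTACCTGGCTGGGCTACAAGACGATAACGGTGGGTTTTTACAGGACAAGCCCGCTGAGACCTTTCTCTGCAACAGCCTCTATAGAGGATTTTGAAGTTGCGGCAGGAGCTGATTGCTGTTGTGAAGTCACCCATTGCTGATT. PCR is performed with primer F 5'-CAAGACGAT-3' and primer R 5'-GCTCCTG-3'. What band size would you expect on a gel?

93 bp

The forward primer matches the template at positions 90–98.
Taking the reverse complement of GCTCCTG gives CAGGAGC, found at positions 176–182 on the template; the primer anneals here to the top strand with its 3' end pointing upstream.
Product length = (reverse-primer end) − (forward-primer start) + 1 = 182 − 90 + 1 = 93 bp.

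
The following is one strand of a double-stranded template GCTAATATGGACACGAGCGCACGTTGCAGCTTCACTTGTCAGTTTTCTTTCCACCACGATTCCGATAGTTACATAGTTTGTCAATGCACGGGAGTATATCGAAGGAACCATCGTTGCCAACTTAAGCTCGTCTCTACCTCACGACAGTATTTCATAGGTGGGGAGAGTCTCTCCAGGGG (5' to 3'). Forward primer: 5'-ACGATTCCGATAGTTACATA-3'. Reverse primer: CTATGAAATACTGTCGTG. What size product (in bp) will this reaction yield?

102 bp

The forward primer matches the template at positions 56–75.
The reverse primer's reverse complement is CACGACAGTATTTCATAG, which matches the template at positions 140–157.
Amplicon spans positions 56–157: 102 bp.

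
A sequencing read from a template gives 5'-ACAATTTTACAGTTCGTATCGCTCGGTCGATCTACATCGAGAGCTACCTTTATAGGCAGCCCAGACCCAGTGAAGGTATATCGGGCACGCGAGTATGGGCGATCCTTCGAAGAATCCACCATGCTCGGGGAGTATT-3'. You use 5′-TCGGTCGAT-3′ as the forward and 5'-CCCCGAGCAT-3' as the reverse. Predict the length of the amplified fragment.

Scanning the template, TCGGTCGAT occurs at positions 23–31; this primer anneals to the bottom strand there with its 3' end pointing downstream.
Reverse complement of the reverse primer: ATGCTCGGGG. This occurs on the top strand at positions 121–130.
The product runs from position 23 to position 130, so its length is 130 − 23 + 1 = 108 bp.

108 bp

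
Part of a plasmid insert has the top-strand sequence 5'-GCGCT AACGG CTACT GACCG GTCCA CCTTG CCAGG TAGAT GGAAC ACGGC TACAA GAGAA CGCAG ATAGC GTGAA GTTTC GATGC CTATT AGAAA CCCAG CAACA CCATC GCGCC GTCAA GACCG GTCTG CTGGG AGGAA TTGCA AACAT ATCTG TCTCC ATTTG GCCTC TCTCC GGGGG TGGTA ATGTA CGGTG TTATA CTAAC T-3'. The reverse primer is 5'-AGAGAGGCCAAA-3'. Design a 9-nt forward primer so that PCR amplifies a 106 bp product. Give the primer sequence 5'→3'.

The reverse primer's reverse complement TTTGGCCTCTCT matches the template at positions 162–173, so the product ends at position 173.
A 106 bp product then starts at position 173 − 106 + 1 = 68.
The forward primer is identical to the top strand there: AGCGTGAAG.

5'-AGCGTGAAG-3'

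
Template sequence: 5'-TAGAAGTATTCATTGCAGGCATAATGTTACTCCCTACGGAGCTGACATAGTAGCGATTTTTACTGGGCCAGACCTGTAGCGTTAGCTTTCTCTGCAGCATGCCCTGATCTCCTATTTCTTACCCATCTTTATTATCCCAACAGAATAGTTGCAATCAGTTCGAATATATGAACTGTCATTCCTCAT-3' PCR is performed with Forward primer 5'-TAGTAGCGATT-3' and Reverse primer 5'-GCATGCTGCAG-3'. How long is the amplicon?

The forward primer matches the template at positions 48–58.
The reverse primer's reverse complement is CTGCAGCATGC, which matches the template at positions 92–102.
The product runs from position 48 to position 102, so its length is 102 − 48 + 1 = 55 bp.

55 bp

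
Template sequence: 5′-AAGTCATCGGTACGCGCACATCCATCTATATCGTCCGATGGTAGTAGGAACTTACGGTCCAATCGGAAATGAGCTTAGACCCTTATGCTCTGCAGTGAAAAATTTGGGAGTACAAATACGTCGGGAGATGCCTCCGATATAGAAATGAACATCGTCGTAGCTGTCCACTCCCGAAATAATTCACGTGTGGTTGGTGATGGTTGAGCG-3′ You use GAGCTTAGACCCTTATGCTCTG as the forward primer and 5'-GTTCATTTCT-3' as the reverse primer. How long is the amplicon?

80 bp

Scanning the template, GAGCTTAGACCCTTATGCTCTG occurs at positions 71–92; this primer anneals to the bottom strand there with its 3' end pointing downstream.
Taking the reverse complement of GTTCATTTCT gives AGAAATGAAC, found at positions 141–150 on the template; the primer anneals here to the top strand with its 3' end pointing upstream.
Product length = (reverse-primer end) − (forward-primer start) + 1 = 150 − 71 + 1 = 80 bp.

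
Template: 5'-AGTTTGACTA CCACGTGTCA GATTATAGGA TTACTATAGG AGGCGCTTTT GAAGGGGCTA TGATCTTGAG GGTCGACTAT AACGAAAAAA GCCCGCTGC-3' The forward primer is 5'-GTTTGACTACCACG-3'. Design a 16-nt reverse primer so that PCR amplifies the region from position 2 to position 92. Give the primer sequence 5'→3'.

The product's 3' end on the top strand is position 92.
The reverse primer anneals to the top strand over positions 77–92, i.e. to CTATAACGAAAAAAGC.
Its sequence written 5'→3' is the reverse complement: GCTTTTTTCGTTATAG.

5'-GCTTTTTTCGTTATAG-3'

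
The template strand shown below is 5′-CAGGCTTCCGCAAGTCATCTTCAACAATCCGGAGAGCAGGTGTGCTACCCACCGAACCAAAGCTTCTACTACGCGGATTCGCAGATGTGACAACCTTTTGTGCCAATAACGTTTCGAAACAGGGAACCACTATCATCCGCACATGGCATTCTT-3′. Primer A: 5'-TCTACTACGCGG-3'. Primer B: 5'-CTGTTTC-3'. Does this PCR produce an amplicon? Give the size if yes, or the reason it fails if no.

Yes — a 58 bp product.

Primer A (TCTACTACGCGG) matches the top strand at positions 65–76; it acts as a forward primer.
Primer B's reverse complement is GAAACAG, matching the top strand at positions 116–122; it acts as a reverse primer.
The 3' ends face each other across positions 65–122, giving a 58 bp product.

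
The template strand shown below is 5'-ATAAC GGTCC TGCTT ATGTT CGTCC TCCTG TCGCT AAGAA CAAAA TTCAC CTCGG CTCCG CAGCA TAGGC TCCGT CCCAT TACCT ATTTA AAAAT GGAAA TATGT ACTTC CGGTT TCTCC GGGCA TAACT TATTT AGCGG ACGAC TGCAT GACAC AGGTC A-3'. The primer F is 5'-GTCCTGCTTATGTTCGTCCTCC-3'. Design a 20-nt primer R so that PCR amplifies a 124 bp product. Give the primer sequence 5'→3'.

5'-AGTTATGCCCGGAGAAACCG-3'

The forward primer binds at positions 7–28, so a 124 bp product ends at position 7 + 124 − 1 = 130.
The reverse primer anneals to the top strand over positions 111–130, i.e. to CGGTTTCTCCGGGCATAACT.
Its sequence written 5'→3' is the reverse complement: AGTTATGCCCGGAGAAACCG.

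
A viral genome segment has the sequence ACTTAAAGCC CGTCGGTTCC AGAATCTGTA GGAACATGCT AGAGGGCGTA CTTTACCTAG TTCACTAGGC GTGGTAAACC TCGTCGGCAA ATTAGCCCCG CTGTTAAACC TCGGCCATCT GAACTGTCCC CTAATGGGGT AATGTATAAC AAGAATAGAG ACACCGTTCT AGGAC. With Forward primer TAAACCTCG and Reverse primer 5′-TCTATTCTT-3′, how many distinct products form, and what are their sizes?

Two products: 85 bp, 55 bp

The forward primer TAAACCTCG matches the top strand at positions 75–83, 105–113.
The reverse primer's reverse complement is AAGAATAGA, matching at positions 151–159.
Each forward site pairs with the reverse site to give a product ending at position 159: sizes 85, 55 bp.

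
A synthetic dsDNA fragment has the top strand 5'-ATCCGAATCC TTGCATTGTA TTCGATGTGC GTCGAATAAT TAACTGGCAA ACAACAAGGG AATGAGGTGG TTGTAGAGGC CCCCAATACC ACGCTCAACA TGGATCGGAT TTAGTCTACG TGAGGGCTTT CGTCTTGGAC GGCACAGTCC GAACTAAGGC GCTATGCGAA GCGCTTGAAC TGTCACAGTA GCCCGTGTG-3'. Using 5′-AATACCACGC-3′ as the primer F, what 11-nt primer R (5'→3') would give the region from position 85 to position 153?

The product's 3' end on the top strand is position 153.
The reverse primer anneals to the top strand over positions 143–153, i.e. to CACAGTCCGAA.
Its sequence written 5'→3' is the reverse complement: TTCGGACTGTG.

5'-TTCGGACTGTG-3'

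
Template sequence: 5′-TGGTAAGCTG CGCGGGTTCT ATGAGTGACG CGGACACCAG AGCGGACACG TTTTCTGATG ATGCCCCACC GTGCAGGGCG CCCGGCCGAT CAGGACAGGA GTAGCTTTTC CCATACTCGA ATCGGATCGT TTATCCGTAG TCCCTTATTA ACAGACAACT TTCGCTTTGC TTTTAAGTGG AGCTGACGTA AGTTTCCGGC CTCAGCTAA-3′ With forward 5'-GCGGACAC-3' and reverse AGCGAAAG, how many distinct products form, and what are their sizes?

The forward primer GCGGACAC matches the top strand at positions 30–37, 42–49.
The reverse primer's reverse complement is CTTTCGCT, matching at positions 159–166.
Each forward site pairs with the reverse site to give a product ending at position 166: sizes 137, 125 bp.

Two products: 137 bp, 125 bp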